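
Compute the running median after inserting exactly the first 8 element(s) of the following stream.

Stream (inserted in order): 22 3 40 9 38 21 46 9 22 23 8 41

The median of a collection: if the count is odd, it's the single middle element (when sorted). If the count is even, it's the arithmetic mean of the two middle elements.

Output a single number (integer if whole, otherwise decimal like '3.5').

Step 1: insert 22 -> lo=[22] (size 1, max 22) hi=[] (size 0) -> median=22
Step 2: insert 3 -> lo=[3] (size 1, max 3) hi=[22] (size 1, min 22) -> median=12.5
Step 3: insert 40 -> lo=[3, 22] (size 2, max 22) hi=[40] (size 1, min 40) -> median=22
Step 4: insert 9 -> lo=[3, 9] (size 2, max 9) hi=[22, 40] (size 2, min 22) -> median=15.5
Step 5: insert 38 -> lo=[3, 9, 22] (size 3, max 22) hi=[38, 40] (size 2, min 38) -> median=22
Step 6: insert 21 -> lo=[3, 9, 21] (size 3, max 21) hi=[22, 38, 40] (size 3, min 22) -> median=21.5
Step 7: insert 46 -> lo=[3, 9, 21, 22] (size 4, max 22) hi=[38, 40, 46] (size 3, min 38) -> median=22
Step 8: insert 9 -> lo=[3, 9, 9, 21] (size 4, max 21) hi=[22, 38, 40, 46] (size 4, min 22) -> median=21.5

Answer: 21.5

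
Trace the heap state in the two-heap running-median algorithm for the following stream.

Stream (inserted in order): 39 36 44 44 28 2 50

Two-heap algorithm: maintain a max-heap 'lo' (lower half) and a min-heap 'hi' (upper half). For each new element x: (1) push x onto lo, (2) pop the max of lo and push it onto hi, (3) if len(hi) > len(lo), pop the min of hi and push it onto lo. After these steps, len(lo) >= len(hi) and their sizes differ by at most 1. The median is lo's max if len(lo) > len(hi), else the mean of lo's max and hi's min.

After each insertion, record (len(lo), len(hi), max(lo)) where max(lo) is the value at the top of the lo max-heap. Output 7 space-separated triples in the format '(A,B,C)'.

Step 1: insert 39 -> lo=[39] hi=[] -> (len(lo)=1, len(hi)=0, max(lo)=39)
Step 2: insert 36 -> lo=[36] hi=[39] -> (len(lo)=1, len(hi)=1, max(lo)=36)
Step 3: insert 44 -> lo=[36, 39] hi=[44] -> (len(lo)=2, len(hi)=1, max(lo)=39)
Step 4: insert 44 -> lo=[36, 39] hi=[44, 44] -> (len(lo)=2, len(hi)=2, max(lo)=39)
Step 5: insert 28 -> lo=[28, 36, 39] hi=[44, 44] -> (len(lo)=3, len(hi)=2, max(lo)=39)
Step 6: insert 2 -> lo=[2, 28, 36] hi=[39, 44, 44] -> (len(lo)=3, len(hi)=3, max(lo)=36)
Step 7: insert 50 -> lo=[2, 28, 36, 39] hi=[44, 44, 50] -> (len(lo)=4, len(hi)=3, max(lo)=39)

Answer: (1,0,39) (1,1,36) (2,1,39) (2,2,39) (3,2,39) (3,3,36) (4,3,39)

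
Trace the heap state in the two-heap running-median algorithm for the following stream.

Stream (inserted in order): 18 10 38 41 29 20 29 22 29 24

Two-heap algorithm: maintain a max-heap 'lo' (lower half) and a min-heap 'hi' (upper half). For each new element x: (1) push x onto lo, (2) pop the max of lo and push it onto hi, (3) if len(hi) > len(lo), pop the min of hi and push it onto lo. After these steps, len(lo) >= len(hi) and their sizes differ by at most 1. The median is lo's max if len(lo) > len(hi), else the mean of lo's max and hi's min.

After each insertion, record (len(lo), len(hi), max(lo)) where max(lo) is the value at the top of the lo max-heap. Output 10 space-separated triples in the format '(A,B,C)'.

Answer: (1,0,18) (1,1,10) (2,1,18) (2,2,18) (3,2,29) (3,3,20) (4,3,29) (4,4,22) (5,4,29) (5,5,24)

Derivation:
Step 1: insert 18 -> lo=[18] hi=[] -> (len(lo)=1, len(hi)=0, max(lo)=18)
Step 2: insert 10 -> lo=[10] hi=[18] -> (len(lo)=1, len(hi)=1, max(lo)=10)
Step 3: insert 38 -> lo=[10, 18] hi=[38] -> (len(lo)=2, len(hi)=1, max(lo)=18)
Step 4: insert 41 -> lo=[10, 18] hi=[38, 41] -> (len(lo)=2, len(hi)=2, max(lo)=18)
Step 5: insert 29 -> lo=[10, 18, 29] hi=[38, 41] -> (len(lo)=3, len(hi)=2, max(lo)=29)
Step 6: insert 20 -> lo=[10, 18, 20] hi=[29, 38, 41] -> (len(lo)=3, len(hi)=3, max(lo)=20)
Step 7: insert 29 -> lo=[10, 18, 20, 29] hi=[29, 38, 41] -> (len(lo)=4, len(hi)=3, max(lo)=29)
Step 8: insert 22 -> lo=[10, 18, 20, 22] hi=[29, 29, 38, 41] -> (len(lo)=4, len(hi)=4, max(lo)=22)
Step 9: insert 29 -> lo=[10, 18, 20, 22, 29] hi=[29, 29, 38, 41] -> (len(lo)=5, len(hi)=4, max(lo)=29)
Step 10: insert 24 -> lo=[10, 18, 20, 22, 24] hi=[29, 29, 29, 38, 41] -> (len(lo)=5, len(hi)=5, max(lo)=24)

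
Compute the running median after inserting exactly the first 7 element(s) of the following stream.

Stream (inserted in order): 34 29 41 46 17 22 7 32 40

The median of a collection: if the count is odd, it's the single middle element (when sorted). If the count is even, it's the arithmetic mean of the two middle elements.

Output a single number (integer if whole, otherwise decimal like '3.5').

Answer: 29

Derivation:
Step 1: insert 34 -> lo=[34] (size 1, max 34) hi=[] (size 0) -> median=34
Step 2: insert 29 -> lo=[29] (size 1, max 29) hi=[34] (size 1, min 34) -> median=31.5
Step 3: insert 41 -> lo=[29, 34] (size 2, max 34) hi=[41] (size 1, min 41) -> median=34
Step 4: insert 46 -> lo=[29, 34] (size 2, max 34) hi=[41, 46] (size 2, min 41) -> median=37.5
Step 5: insert 17 -> lo=[17, 29, 34] (size 3, max 34) hi=[41, 46] (size 2, min 41) -> median=34
Step 6: insert 22 -> lo=[17, 22, 29] (size 3, max 29) hi=[34, 41, 46] (size 3, min 34) -> median=31.5
Step 7: insert 7 -> lo=[7, 17, 22, 29] (size 4, max 29) hi=[34, 41, 46] (size 3, min 34) -> median=29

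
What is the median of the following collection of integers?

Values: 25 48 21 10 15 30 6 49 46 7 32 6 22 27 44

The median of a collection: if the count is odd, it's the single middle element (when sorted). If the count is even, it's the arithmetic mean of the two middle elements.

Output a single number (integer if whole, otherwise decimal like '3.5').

Answer: 25

Derivation:
Step 1: insert 25 -> lo=[25] (size 1, max 25) hi=[] (size 0) -> median=25
Step 2: insert 48 -> lo=[25] (size 1, max 25) hi=[48] (size 1, min 48) -> median=36.5
Step 3: insert 21 -> lo=[21, 25] (size 2, max 25) hi=[48] (size 1, min 48) -> median=25
Step 4: insert 10 -> lo=[10, 21] (size 2, max 21) hi=[25, 48] (size 2, min 25) -> median=23
Step 5: insert 15 -> lo=[10, 15, 21] (size 3, max 21) hi=[25, 48] (size 2, min 25) -> median=21
Step 6: insert 30 -> lo=[10, 15, 21] (size 3, max 21) hi=[25, 30, 48] (size 3, min 25) -> median=23
Step 7: insert 6 -> lo=[6, 10, 15, 21] (size 4, max 21) hi=[25, 30, 48] (size 3, min 25) -> median=21
Step 8: insert 49 -> lo=[6, 10, 15, 21] (size 4, max 21) hi=[25, 30, 48, 49] (size 4, min 25) -> median=23
Step 9: insert 46 -> lo=[6, 10, 15, 21, 25] (size 5, max 25) hi=[30, 46, 48, 49] (size 4, min 30) -> median=25
Step 10: insert 7 -> lo=[6, 7, 10, 15, 21] (size 5, max 21) hi=[25, 30, 46, 48, 49] (size 5, min 25) -> median=23
Step 11: insert 32 -> lo=[6, 7, 10, 15, 21, 25] (size 6, max 25) hi=[30, 32, 46, 48, 49] (size 5, min 30) -> median=25
Step 12: insert 6 -> lo=[6, 6, 7, 10, 15, 21] (size 6, max 21) hi=[25, 30, 32, 46, 48, 49] (size 6, min 25) -> median=23
Step 13: insert 22 -> lo=[6, 6, 7, 10, 15, 21, 22] (size 7, max 22) hi=[25, 30, 32, 46, 48, 49] (size 6, min 25) -> median=22
Step 14: insert 27 -> lo=[6, 6, 7, 10, 15, 21, 22] (size 7, max 22) hi=[25, 27, 30, 32, 46, 48, 49] (size 7, min 25) -> median=23.5
Step 15: insert 44 -> lo=[6, 6, 7, 10, 15, 21, 22, 25] (size 8, max 25) hi=[27, 30, 32, 44, 46, 48, 49] (size 7, min 27) -> median=25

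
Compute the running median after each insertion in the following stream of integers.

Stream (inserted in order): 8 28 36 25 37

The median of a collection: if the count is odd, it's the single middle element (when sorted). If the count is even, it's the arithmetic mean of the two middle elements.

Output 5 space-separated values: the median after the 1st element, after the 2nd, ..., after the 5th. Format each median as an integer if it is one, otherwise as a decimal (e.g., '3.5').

Step 1: insert 8 -> lo=[8] (size 1, max 8) hi=[] (size 0) -> median=8
Step 2: insert 28 -> lo=[8] (size 1, max 8) hi=[28] (size 1, min 28) -> median=18
Step 3: insert 36 -> lo=[8, 28] (size 2, max 28) hi=[36] (size 1, min 36) -> median=28
Step 4: insert 25 -> lo=[8, 25] (size 2, max 25) hi=[28, 36] (size 2, min 28) -> median=26.5
Step 5: insert 37 -> lo=[8, 25, 28] (size 3, max 28) hi=[36, 37] (size 2, min 36) -> median=28

Answer: 8 18 28 26.5 28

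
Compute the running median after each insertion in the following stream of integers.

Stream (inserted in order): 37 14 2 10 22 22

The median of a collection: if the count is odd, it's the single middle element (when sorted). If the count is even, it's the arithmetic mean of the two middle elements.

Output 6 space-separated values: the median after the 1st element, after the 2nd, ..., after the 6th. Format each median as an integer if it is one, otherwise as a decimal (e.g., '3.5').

Answer: 37 25.5 14 12 14 18

Derivation:
Step 1: insert 37 -> lo=[37] (size 1, max 37) hi=[] (size 0) -> median=37
Step 2: insert 14 -> lo=[14] (size 1, max 14) hi=[37] (size 1, min 37) -> median=25.5
Step 3: insert 2 -> lo=[2, 14] (size 2, max 14) hi=[37] (size 1, min 37) -> median=14
Step 4: insert 10 -> lo=[2, 10] (size 2, max 10) hi=[14, 37] (size 2, min 14) -> median=12
Step 5: insert 22 -> lo=[2, 10, 14] (size 3, max 14) hi=[22, 37] (size 2, min 22) -> median=14
Step 6: insert 22 -> lo=[2, 10, 14] (size 3, max 14) hi=[22, 22, 37] (size 3, min 22) -> median=18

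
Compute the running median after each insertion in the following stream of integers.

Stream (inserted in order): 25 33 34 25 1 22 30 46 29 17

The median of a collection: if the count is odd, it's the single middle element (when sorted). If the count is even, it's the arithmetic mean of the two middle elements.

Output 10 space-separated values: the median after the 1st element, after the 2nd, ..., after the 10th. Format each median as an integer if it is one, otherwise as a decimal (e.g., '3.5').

Step 1: insert 25 -> lo=[25] (size 1, max 25) hi=[] (size 0) -> median=25
Step 2: insert 33 -> lo=[25] (size 1, max 25) hi=[33] (size 1, min 33) -> median=29
Step 3: insert 34 -> lo=[25, 33] (size 2, max 33) hi=[34] (size 1, min 34) -> median=33
Step 4: insert 25 -> lo=[25, 25] (size 2, max 25) hi=[33, 34] (size 2, min 33) -> median=29
Step 5: insert 1 -> lo=[1, 25, 25] (size 3, max 25) hi=[33, 34] (size 2, min 33) -> median=25
Step 6: insert 22 -> lo=[1, 22, 25] (size 3, max 25) hi=[25, 33, 34] (size 3, min 25) -> median=25
Step 7: insert 30 -> lo=[1, 22, 25, 25] (size 4, max 25) hi=[30, 33, 34] (size 3, min 30) -> median=25
Step 8: insert 46 -> lo=[1, 22, 25, 25] (size 4, max 25) hi=[30, 33, 34, 46] (size 4, min 30) -> median=27.5
Step 9: insert 29 -> lo=[1, 22, 25, 25, 29] (size 5, max 29) hi=[30, 33, 34, 46] (size 4, min 30) -> median=29
Step 10: insert 17 -> lo=[1, 17, 22, 25, 25] (size 5, max 25) hi=[29, 30, 33, 34, 46] (size 5, min 29) -> median=27

Answer: 25 29 33 29 25 25 25 27.5 29 27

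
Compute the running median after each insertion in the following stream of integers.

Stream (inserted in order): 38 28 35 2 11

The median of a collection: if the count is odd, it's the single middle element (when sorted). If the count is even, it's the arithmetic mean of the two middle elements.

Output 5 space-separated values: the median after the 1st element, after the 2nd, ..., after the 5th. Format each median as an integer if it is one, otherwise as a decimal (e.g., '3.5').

Step 1: insert 38 -> lo=[38] (size 1, max 38) hi=[] (size 0) -> median=38
Step 2: insert 28 -> lo=[28] (size 1, max 28) hi=[38] (size 1, min 38) -> median=33
Step 3: insert 35 -> lo=[28, 35] (size 2, max 35) hi=[38] (size 1, min 38) -> median=35
Step 4: insert 2 -> lo=[2, 28] (size 2, max 28) hi=[35, 38] (size 2, min 35) -> median=31.5
Step 5: insert 11 -> lo=[2, 11, 28] (size 3, max 28) hi=[35, 38] (size 2, min 35) -> median=28

Answer: 38 33 35 31.5 28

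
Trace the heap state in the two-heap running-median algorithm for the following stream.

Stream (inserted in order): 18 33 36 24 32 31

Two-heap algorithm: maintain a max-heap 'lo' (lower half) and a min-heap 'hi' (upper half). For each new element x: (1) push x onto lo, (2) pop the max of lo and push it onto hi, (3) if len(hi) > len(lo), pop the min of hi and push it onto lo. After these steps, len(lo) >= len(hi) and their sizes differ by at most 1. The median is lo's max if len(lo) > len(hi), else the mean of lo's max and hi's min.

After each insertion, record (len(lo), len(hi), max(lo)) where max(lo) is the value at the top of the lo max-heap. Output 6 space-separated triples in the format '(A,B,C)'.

Step 1: insert 18 -> lo=[18] hi=[] -> (len(lo)=1, len(hi)=0, max(lo)=18)
Step 2: insert 33 -> lo=[18] hi=[33] -> (len(lo)=1, len(hi)=1, max(lo)=18)
Step 3: insert 36 -> lo=[18, 33] hi=[36] -> (len(lo)=2, len(hi)=1, max(lo)=33)
Step 4: insert 24 -> lo=[18, 24] hi=[33, 36] -> (len(lo)=2, len(hi)=2, max(lo)=24)
Step 5: insert 32 -> lo=[18, 24, 32] hi=[33, 36] -> (len(lo)=3, len(hi)=2, max(lo)=32)
Step 6: insert 31 -> lo=[18, 24, 31] hi=[32, 33, 36] -> (len(lo)=3, len(hi)=3, max(lo)=31)

Answer: (1,0,18) (1,1,18) (2,1,33) (2,2,24) (3,2,32) (3,3,31)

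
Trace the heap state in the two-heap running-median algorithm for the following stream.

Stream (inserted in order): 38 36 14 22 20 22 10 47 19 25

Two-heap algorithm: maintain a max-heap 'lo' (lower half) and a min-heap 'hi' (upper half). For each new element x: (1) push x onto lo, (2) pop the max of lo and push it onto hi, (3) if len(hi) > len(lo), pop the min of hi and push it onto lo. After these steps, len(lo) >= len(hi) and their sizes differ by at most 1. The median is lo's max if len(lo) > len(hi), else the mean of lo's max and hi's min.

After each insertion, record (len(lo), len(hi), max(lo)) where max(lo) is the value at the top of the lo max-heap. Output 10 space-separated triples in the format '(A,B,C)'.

Step 1: insert 38 -> lo=[38] hi=[] -> (len(lo)=1, len(hi)=0, max(lo)=38)
Step 2: insert 36 -> lo=[36] hi=[38] -> (len(lo)=1, len(hi)=1, max(lo)=36)
Step 3: insert 14 -> lo=[14, 36] hi=[38] -> (len(lo)=2, len(hi)=1, max(lo)=36)
Step 4: insert 22 -> lo=[14, 22] hi=[36, 38] -> (len(lo)=2, len(hi)=2, max(lo)=22)
Step 5: insert 20 -> lo=[14, 20, 22] hi=[36, 38] -> (len(lo)=3, len(hi)=2, max(lo)=22)
Step 6: insert 22 -> lo=[14, 20, 22] hi=[22, 36, 38] -> (len(lo)=3, len(hi)=3, max(lo)=22)
Step 7: insert 10 -> lo=[10, 14, 20, 22] hi=[22, 36, 38] -> (len(lo)=4, len(hi)=3, max(lo)=22)
Step 8: insert 47 -> lo=[10, 14, 20, 22] hi=[22, 36, 38, 47] -> (len(lo)=4, len(hi)=4, max(lo)=22)
Step 9: insert 19 -> lo=[10, 14, 19, 20, 22] hi=[22, 36, 38, 47] -> (len(lo)=5, len(hi)=4, max(lo)=22)
Step 10: insert 25 -> lo=[10, 14, 19, 20, 22] hi=[22, 25, 36, 38, 47] -> (len(lo)=5, len(hi)=5, max(lo)=22)

Answer: (1,0,38) (1,1,36) (2,1,36) (2,2,22) (3,2,22) (3,3,22) (4,3,22) (4,4,22) (5,4,22) (5,5,22)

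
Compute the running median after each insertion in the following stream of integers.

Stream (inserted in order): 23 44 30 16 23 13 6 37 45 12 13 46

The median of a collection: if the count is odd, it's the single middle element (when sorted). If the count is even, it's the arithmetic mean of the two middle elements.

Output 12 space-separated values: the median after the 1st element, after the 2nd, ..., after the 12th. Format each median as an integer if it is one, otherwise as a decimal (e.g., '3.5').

Answer: 23 33.5 30 26.5 23 23 23 23 23 23 23 23

Derivation:
Step 1: insert 23 -> lo=[23] (size 1, max 23) hi=[] (size 0) -> median=23
Step 2: insert 44 -> lo=[23] (size 1, max 23) hi=[44] (size 1, min 44) -> median=33.5
Step 3: insert 30 -> lo=[23, 30] (size 2, max 30) hi=[44] (size 1, min 44) -> median=30
Step 4: insert 16 -> lo=[16, 23] (size 2, max 23) hi=[30, 44] (size 2, min 30) -> median=26.5
Step 5: insert 23 -> lo=[16, 23, 23] (size 3, max 23) hi=[30, 44] (size 2, min 30) -> median=23
Step 6: insert 13 -> lo=[13, 16, 23] (size 3, max 23) hi=[23, 30, 44] (size 3, min 23) -> median=23
Step 7: insert 6 -> lo=[6, 13, 16, 23] (size 4, max 23) hi=[23, 30, 44] (size 3, min 23) -> median=23
Step 8: insert 37 -> lo=[6, 13, 16, 23] (size 4, max 23) hi=[23, 30, 37, 44] (size 4, min 23) -> median=23
Step 9: insert 45 -> lo=[6, 13, 16, 23, 23] (size 5, max 23) hi=[30, 37, 44, 45] (size 4, min 30) -> median=23
Step 10: insert 12 -> lo=[6, 12, 13, 16, 23] (size 5, max 23) hi=[23, 30, 37, 44, 45] (size 5, min 23) -> median=23
Step 11: insert 13 -> lo=[6, 12, 13, 13, 16, 23] (size 6, max 23) hi=[23, 30, 37, 44, 45] (size 5, min 23) -> median=23
Step 12: insert 46 -> lo=[6, 12, 13, 13, 16, 23] (size 6, max 23) hi=[23, 30, 37, 44, 45, 46] (size 6, min 23) -> median=23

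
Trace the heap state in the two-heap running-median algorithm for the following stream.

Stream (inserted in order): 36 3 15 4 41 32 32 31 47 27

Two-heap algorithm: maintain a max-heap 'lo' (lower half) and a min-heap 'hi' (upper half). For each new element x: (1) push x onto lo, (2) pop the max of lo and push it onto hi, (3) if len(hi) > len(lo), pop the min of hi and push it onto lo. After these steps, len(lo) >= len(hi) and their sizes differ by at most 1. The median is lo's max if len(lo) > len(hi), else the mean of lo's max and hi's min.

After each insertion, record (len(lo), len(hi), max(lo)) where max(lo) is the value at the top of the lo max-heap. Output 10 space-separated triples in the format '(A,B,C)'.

Step 1: insert 36 -> lo=[36] hi=[] -> (len(lo)=1, len(hi)=0, max(lo)=36)
Step 2: insert 3 -> lo=[3] hi=[36] -> (len(lo)=1, len(hi)=1, max(lo)=3)
Step 3: insert 15 -> lo=[3, 15] hi=[36] -> (len(lo)=2, len(hi)=1, max(lo)=15)
Step 4: insert 4 -> lo=[3, 4] hi=[15, 36] -> (len(lo)=2, len(hi)=2, max(lo)=4)
Step 5: insert 41 -> lo=[3, 4, 15] hi=[36, 41] -> (len(lo)=3, len(hi)=2, max(lo)=15)
Step 6: insert 32 -> lo=[3, 4, 15] hi=[32, 36, 41] -> (len(lo)=3, len(hi)=3, max(lo)=15)
Step 7: insert 32 -> lo=[3, 4, 15, 32] hi=[32, 36, 41] -> (len(lo)=4, len(hi)=3, max(lo)=32)
Step 8: insert 31 -> lo=[3, 4, 15, 31] hi=[32, 32, 36, 41] -> (len(lo)=4, len(hi)=4, max(lo)=31)
Step 9: insert 47 -> lo=[3, 4, 15, 31, 32] hi=[32, 36, 41, 47] -> (len(lo)=5, len(hi)=4, max(lo)=32)
Step 10: insert 27 -> lo=[3, 4, 15, 27, 31] hi=[32, 32, 36, 41, 47] -> (len(lo)=5, len(hi)=5, max(lo)=31)

Answer: (1,0,36) (1,1,3) (2,1,15) (2,2,4) (3,2,15) (3,3,15) (4,3,32) (4,4,31) (5,4,32) (5,5,31)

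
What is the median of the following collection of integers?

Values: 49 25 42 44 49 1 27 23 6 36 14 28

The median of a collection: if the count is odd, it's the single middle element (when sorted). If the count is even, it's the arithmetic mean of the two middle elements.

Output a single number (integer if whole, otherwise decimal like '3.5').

Answer: 27.5

Derivation:
Step 1: insert 49 -> lo=[49] (size 1, max 49) hi=[] (size 0) -> median=49
Step 2: insert 25 -> lo=[25] (size 1, max 25) hi=[49] (size 1, min 49) -> median=37
Step 3: insert 42 -> lo=[25, 42] (size 2, max 42) hi=[49] (size 1, min 49) -> median=42
Step 4: insert 44 -> lo=[25, 42] (size 2, max 42) hi=[44, 49] (size 2, min 44) -> median=43
Step 5: insert 49 -> lo=[25, 42, 44] (size 3, max 44) hi=[49, 49] (size 2, min 49) -> median=44
Step 6: insert 1 -> lo=[1, 25, 42] (size 3, max 42) hi=[44, 49, 49] (size 3, min 44) -> median=43
Step 7: insert 27 -> lo=[1, 25, 27, 42] (size 4, max 42) hi=[44, 49, 49] (size 3, min 44) -> median=42
Step 8: insert 23 -> lo=[1, 23, 25, 27] (size 4, max 27) hi=[42, 44, 49, 49] (size 4, min 42) -> median=34.5
Step 9: insert 6 -> lo=[1, 6, 23, 25, 27] (size 5, max 27) hi=[42, 44, 49, 49] (size 4, min 42) -> median=27
Step 10: insert 36 -> lo=[1, 6, 23, 25, 27] (size 5, max 27) hi=[36, 42, 44, 49, 49] (size 5, min 36) -> median=31.5
Step 11: insert 14 -> lo=[1, 6, 14, 23, 25, 27] (size 6, max 27) hi=[36, 42, 44, 49, 49] (size 5, min 36) -> median=27
Step 12: insert 28 -> lo=[1, 6, 14, 23, 25, 27] (size 6, max 27) hi=[28, 36, 42, 44, 49, 49] (size 6, min 28) -> median=27.5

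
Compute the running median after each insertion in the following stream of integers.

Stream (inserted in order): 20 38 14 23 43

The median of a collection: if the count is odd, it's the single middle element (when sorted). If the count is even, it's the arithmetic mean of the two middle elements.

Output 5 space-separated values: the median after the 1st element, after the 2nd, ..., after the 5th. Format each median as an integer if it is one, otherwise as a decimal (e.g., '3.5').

Answer: 20 29 20 21.5 23

Derivation:
Step 1: insert 20 -> lo=[20] (size 1, max 20) hi=[] (size 0) -> median=20
Step 2: insert 38 -> lo=[20] (size 1, max 20) hi=[38] (size 1, min 38) -> median=29
Step 3: insert 14 -> lo=[14, 20] (size 2, max 20) hi=[38] (size 1, min 38) -> median=20
Step 4: insert 23 -> lo=[14, 20] (size 2, max 20) hi=[23, 38] (size 2, min 23) -> median=21.5
Step 5: insert 43 -> lo=[14, 20, 23] (size 3, max 23) hi=[38, 43] (size 2, min 38) -> median=23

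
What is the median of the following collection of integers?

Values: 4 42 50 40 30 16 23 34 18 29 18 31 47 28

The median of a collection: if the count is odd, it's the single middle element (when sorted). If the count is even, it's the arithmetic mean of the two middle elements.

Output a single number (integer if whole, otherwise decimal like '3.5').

Answer: 29.5

Derivation:
Step 1: insert 4 -> lo=[4] (size 1, max 4) hi=[] (size 0) -> median=4
Step 2: insert 42 -> lo=[4] (size 1, max 4) hi=[42] (size 1, min 42) -> median=23
Step 3: insert 50 -> lo=[4, 42] (size 2, max 42) hi=[50] (size 1, min 50) -> median=42
Step 4: insert 40 -> lo=[4, 40] (size 2, max 40) hi=[42, 50] (size 2, min 42) -> median=41
Step 5: insert 30 -> lo=[4, 30, 40] (size 3, max 40) hi=[42, 50] (size 2, min 42) -> median=40
Step 6: insert 16 -> lo=[4, 16, 30] (size 3, max 30) hi=[40, 42, 50] (size 3, min 40) -> median=35
Step 7: insert 23 -> lo=[4, 16, 23, 30] (size 4, max 30) hi=[40, 42, 50] (size 3, min 40) -> median=30
Step 8: insert 34 -> lo=[4, 16, 23, 30] (size 4, max 30) hi=[34, 40, 42, 50] (size 4, min 34) -> median=32
Step 9: insert 18 -> lo=[4, 16, 18, 23, 30] (size 5, max 30) hi=[34, 40, 42, 50] (size 4, min 34) -> median=30
Step 10: insert 29 -> lo=[4, 16, 18, 23, 29] (size 5, max 29) hi=[30, 34, 40, 42, 50] (size 5, min 30) -> median=29.5
Step 11: insert 18 -> lo=[4, 16, 18, 18, 23, 29] (size 6, max 29) hi=[30, 34, 40, 42, 50] (size 5, min 30) -> median=29
Step 12: insert 31 -> lo=[4, 16, 18, 18, 23, 29] (size 6, max 29) hi=[30, 31, 34, 40, 42, 50] (size 6, min 30) -> median=29.5
Step 13: insert 47 -> lo=[4, 16, 18, 18, 23, 29, 30] (size 7, max 30) hi=[31, 34, 40, 42, 47, 50] (size 6, min 31) -> median=30
Step 14: insert 28 -> lo=[4, 16, 18, 18, 23, 28, 29] (size 7, max 29) hi=[30, 31, 34, 40, 42, 47, 50] (size 7, min 30) -> median=29.5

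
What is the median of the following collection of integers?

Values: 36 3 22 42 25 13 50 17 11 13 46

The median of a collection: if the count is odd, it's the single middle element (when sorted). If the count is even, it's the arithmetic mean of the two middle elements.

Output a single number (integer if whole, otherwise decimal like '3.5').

Step 1: insert 36 -> lo=[36] (size 1, max 36) hi=[] (size 0) -> median=36
Step 2: insert 3 -> lo=[3] (size 1, max 3) hi=[36] (size 1, min 36) -> median=19.5
Step 3: insert 22 -> lo=[3, 22] (size 2, max 22) hi=[36] (size 1, min 36) -> median=22
Step 4: insert 42 -> lo=[3, 22] (size 2, max 22) hi=[36, 42] (size 2, min 36) -> median=29
Step 5: insert 25 -> lo=[3, 22, 25] (size 3, max 25) hi=[36, 42] (size 2, min 36) -> median=25
Step 6: insert 13 -> lo=[3, 13, 22] (size 3, max 22) hi=[25, 36, 42] (size 3, min 25) -> median=23.5
Step 7: insert 50 -> lo=[3, 13, 22, 25] (size 4, max 25) hi=[36, 42, 50] (size 3, min 36) -> median=25
Step 8: insert 17 -> lo=[3, 13, 17, 22] (size 4, max 22) hi=[25, 36, 42, 50] (size 4, min 25) -> median=23.5
Step 9: insert 11 -> lo=[3, 11, 13, 17, 22] (size 5, max 22) hi=[25, 36, 42, 50] (size 4, min 25) -> median=22
Step 10: insert 13 -> lo=[3, 11, 13, 13, 17] (size 5, max 17) hi=[22, 25, 36, 42, 50] (size 5, min 22) -> median=19.5
Step 11: insert 46 -> lo=[3, 11, 13, 13, 17, 22] (size 6, max 22) hi=[25, 36, 42, 46, 50] (size 5, min 25) -> median=22

Answer: 22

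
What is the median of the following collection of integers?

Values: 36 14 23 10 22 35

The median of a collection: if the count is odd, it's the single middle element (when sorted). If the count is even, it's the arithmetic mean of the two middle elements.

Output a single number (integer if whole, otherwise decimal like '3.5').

Step 1: insert 36 -> lo=[36] (size 1, max 36) hi=[] (size 0) -> median=36
Step 2: insert 14 -> lo=[14] (size 1, max 14) hi=[36] (size 1, min 36) -> median=25
Step 3: insert 23 -> lo=[14, 23] (size 2, max 23) hi=[36] (size 1, min 36) -> median=23
Step 4: insert 10 -> lo=[10, 14] (size 2, max 14) hi=[23, 36] (size 2, min 23) -> median=18.5
Step 5: insert 22 -> lo=[10, 14, 22] (size 3, max 22) hi=[23, 36] (size 2, min 23) -> median=22
Step 6: insert 35 -> lo=[10, 14, 22] (size 3, max 22) hi=[23, 35, 36] (size 3, min 23) -> median=22.5

Answer: 22.5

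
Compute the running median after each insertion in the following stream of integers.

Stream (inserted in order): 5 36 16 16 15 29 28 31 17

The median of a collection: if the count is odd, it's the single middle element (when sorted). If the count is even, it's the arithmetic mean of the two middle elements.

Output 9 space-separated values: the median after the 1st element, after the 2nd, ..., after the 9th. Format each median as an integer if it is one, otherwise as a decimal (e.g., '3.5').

Step 1: insert 5 -> lo=[5] (size 1, max 5) hi=[] (size 0) -> median=5
Step 2: insert 36 -> lo=[5] (size 1, max 5) hi=[36] (size 1, min 36) -> median=20.5
Step 3: insert 16 -> lo=[5, 16] (size 2, max 16) hi=[36] (size 1, min 36) -> median=16
Step 4: insert 16 -> lo=[5, 16] (size 2, max 16) hi=[16, 36] (size 2, min 16) -> median=16
Step 5: insert 15 -> lo=[5, 15, 16] (size 3, max 16) hi=[16, 36] (size 2, min 16) -> median=16
Step 6: insert 29 -> lo=[5, 15, 16] (size 3, max 16) hi=[16, 29, 36] (size 3, min 16) -> median=16
Step 7: insert 28 -> lo=[5, 15, 16, 16] (size 4, max 16) hi=[28, 29, 36] (size 3, min 28) -> median=16
Step 8: insert 31 -> lo=[5, 15, 16, 16] (size 4, max 16) hi=[28, 29, 31, 36] (size 4, min 28) -> median=22
Step 9: insert 17 -> lo=[5, 15, 16, 16, 17] (size 5, max 17) hi=[28, 29, 31, 36] (size 4, min 28) -> median=17

Answer: 5 20.5 16 16 16 16 16 22 17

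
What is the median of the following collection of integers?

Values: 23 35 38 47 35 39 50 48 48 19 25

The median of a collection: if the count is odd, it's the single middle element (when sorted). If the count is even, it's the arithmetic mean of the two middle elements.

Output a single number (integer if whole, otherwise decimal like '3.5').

Answer: 38

Derivation:
Step 1: insert 23 -> lo=[23] (size 1, max 23) hi=[] (size 0) -> median=23
Step 2: insert 35 -> lo=[23] (size 1, max 23) hi=[35] (size 1, min 35) -> median=29
Step 3: insert 38 -> lo=[23, 35] (size 2, max 35) hi=[38] (size 1, min 38) -> median=35
Step 4: insert 47 -> lo=[23, 35] (size 2, max 35) hi=[38, 47] (size 2, min 38) -> median=36.5
Step 5: insert 35 -> lo=[23, 35, 35] (size 3, max 35) hi=[38, 47] (size 2, min 38) -> median=35
Step 6: insert 39 -> lo=[23, 35, 35] (size 3, max 35) hi=[38, 39, 47] (size 3, min 38) -> median=36.5
Step 7: insert 50 -> lo=[23, 35, 35, 38] (size 4, max 38) hi=[39, 47, 50] (size 3, min 39) -> median=38
Step 8: insert 48 -> lo=[23, 35, 35, 38] (size 4, max 38) hi=[39, 47, 48, 50] (size 4, min 39) -> median=38.5
Step 9: insert 48 -> lo=[23, 35, 35, 38, 39] (size 5, max 39) hi=[47, 48, 48, 50] (size 4, min 47) -> median=39
Step 10: insert 19 -> lo=[19, 23, 35, 35, 38] (size 5, max 38) hi=[39, 47, 48, 48, 50] (size 5, min 39) -> median=38.5
Step 11: insert 25 -> lo=[19, 23, 25, 35, 35, 38] (size 6, max 38) hi=[39, 47, 48, 48, 50] (size 5, min 39) -> median=38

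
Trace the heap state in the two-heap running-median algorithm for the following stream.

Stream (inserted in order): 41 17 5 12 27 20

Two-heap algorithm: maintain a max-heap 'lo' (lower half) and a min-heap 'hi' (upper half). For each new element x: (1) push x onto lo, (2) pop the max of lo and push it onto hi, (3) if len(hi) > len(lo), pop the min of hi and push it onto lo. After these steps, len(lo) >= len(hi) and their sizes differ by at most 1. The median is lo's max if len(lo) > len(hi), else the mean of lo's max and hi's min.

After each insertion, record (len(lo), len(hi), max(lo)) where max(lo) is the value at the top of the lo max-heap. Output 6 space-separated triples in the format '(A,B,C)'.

Answer: (1,0,41) (1,1,17) (2,1,17) (2,2,12) (3,2,17) (3,3,17)

Derivation:
Step 1: insert 41 -> lo=[41] hi=[] -> (len(lo)=1, len(hi)=0, max(lo)=41)
Step 2: insert 17 -> lo=[17] hi=[41] -> (len(lo)=1, len(hi)=1, max(lo)=17)
Step 3: insert 5 -> lo=[5, 17] hi=[41] -> (len(lo)=2, len(hi)=1, max(lo)=17)
Step 4: insert 12 -> lo=[5, 12] hi=[17, 41] -> (len(lo)=2, len(hi)=2, max(lo)=12)
Step 5: insert 27 -> lo=[5, 12, 17] hi=[27, 41] -> (len(lo)=3, len(hi)=2, max(lo)=17)
Step 6: insert 20 -> lo=[5, 12, 17] hi=[20, 27, 41] -> (len(lo)=3, len(hi)=3, max(lo)=17)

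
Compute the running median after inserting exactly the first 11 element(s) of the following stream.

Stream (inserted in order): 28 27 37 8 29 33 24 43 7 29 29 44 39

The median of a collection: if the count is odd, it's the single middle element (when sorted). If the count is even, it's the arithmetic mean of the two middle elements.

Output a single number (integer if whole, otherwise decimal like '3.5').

Answer: 29

Derivation:
Step 1: insert 28 -> lo=[28] (size 1, max 28) hi=[] (size 0) -> median=28
Step 2: insert 27 -> lo=[27] (size 1, max 27) hi=[28] (size 1, min 28) -> median=27.5
Step 3: insert 37 -> lo=[27, 28] (size 2, max 28) hi=[37] (size 1, min 37) -> median=28
Step 4: insert 8 -> lo=[8, 27] (size 2, max 27) hi=[28, 37] (size 2, min 28) -> median=27.5
Step 5: insert 29 -> lo=[8, 27, 28] (size 3, max 28) hi=[29, 37] (size 2, min 29) -> median=28
Step 6: insert 33 -> lo=[8, 27, 28] (size 3, max 28) hi=[29, 33, 37] (size 3, min 29) -> median=28.5
Step 7: insert 24 -> lo=[8, 24, 27, 28] (size 4, max 28) hi=[29, 33, 37] (size 3, min 29) -> median=28
Step 8: insert 43 -> lo=[8, 24, 27, 28] (size 4, max 28) hi=[29, 33, 37, 43] (size 4, min 29) -> median=28.5
Step 9: insert 7 -> lo=[7, 8, 24, 27, 28] (size 5, max 28) hi=[29, 33, 37, 43] (size 4, min 29) -> median=28
Step 10: insert 29 -> lo=[7, 8, 24, 27, 28] (size 5, max 28) hi=[29, 29, 33, 37, 43] (size 5, min 29) -> median=28.5
Step 11: insert 29 -> lo=[7, 8, 24, 27, 28, 29] (size 6, max 29) hi=[29, 29, 33, 37, 43] (size 5, min 29) -> median=29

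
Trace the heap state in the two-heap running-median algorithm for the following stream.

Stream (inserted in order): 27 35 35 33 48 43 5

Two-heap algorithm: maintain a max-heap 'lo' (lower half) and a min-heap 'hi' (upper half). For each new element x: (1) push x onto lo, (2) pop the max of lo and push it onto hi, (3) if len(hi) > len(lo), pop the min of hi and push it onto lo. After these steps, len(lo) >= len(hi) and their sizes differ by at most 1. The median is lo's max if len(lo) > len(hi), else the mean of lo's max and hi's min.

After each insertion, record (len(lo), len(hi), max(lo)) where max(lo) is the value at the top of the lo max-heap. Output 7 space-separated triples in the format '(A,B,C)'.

Answer: (1,0,27) (1,1,27) (2,1,35) (2,2,33) (3,2,35) (3,3,35) (4,3,35)

Derivation:
Step 1: insert 27 -> lo=[27] hi=[] -> (len(lo)=1, len(hi)=0, max(lo)=27)
Step 2: insert 35 -> lo=[27] hi=[35] -> (len(lo)=1, len(hi)=1, max(lo)=27)
Step 3: insert 35 -> lo=[27, 35] hi=[35] -> (len(lo)=2, len(hi)=1, max(lo)=35)
Step 4: insert 33 -> lo=[27, 33] hi=[35, 35] -> (len(lo)=2, len(hi)=2, max(lo)=33)
Step 5: insert 48 -> lo=[27, 33, 35] hi=[35, 48] -> (len(lo)=3, len(hi)=2, max(lo)=35)
Step 6: insert 43 -> lo=[27, 33, 35] hi=[35, 43, 48] -> (len(lo)=3, len(hi)=3, max(lo)=35)
Step 7: insert 5 -> lo=[5, 27, 33, 35] hi=[35, 43, 48] -> (len(lo)=4, len(hi)=3, max(lo)=35)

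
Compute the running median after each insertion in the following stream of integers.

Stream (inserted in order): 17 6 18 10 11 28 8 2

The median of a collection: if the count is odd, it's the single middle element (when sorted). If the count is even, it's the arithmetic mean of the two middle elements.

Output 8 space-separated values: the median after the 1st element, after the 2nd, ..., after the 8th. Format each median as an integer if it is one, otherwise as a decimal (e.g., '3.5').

Step 1: insert 17 -> lo=[17] (size 1, max 17) hi=[] (size 0) -> median=17
Step 2: insert 6 -> lo=[6] (size 1, max 6) hi=[17] (size 1, min 17) -> median=11.5
Step 3: insert 18 -> lo=[6, 17] (size 2, max 17) hi=[18] (size 1, min 18) -> median=17
Step 4: insert 10 -> lo=[6, 10] (size 2, max 10) hi=[17, 18] (size 2, min 17) -> median=13.5
Step 5: insert 11 -> lo=[6, 10, 11] (size 3, max 11) hi=[17, 18] (size 2, min 17) -> median=11
Step 6: insert 28 -> lo=[6, 10, 11] (size 3, max 11) hi=[17, 18, 28] (size 3, min 17) -> median=14
Step 7: insert 8 -> lo=[6, 8, 10, 11] (size 4, max 11) hi=[17, 18, 28] (size 3, min 17) -> median=11
Step 8: insert 2 -> lo=[2, 6, 8, 10] (size 4, max 10) hi=[11, 17, 18, 28] (size 4, min 11) -> median=10.5

Answer: 17 11.5 17 13.5 11 14 11 10.5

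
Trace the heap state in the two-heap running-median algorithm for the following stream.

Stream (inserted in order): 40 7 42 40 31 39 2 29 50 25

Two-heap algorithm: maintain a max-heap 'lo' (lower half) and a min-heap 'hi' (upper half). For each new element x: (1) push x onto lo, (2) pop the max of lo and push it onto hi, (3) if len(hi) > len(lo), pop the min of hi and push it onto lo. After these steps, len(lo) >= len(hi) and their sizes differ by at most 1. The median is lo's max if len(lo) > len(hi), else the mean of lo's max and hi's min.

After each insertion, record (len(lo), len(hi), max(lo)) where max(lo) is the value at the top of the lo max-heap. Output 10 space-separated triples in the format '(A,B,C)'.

Step 1: insert 40 -> lo=[40] hi=[] -> (len(lo)=1, len(hi)=0, max(lo)=40)
Step 2: insert 7 -> lo=[7] hi=[40] -> (len(lo)=1, len(hi)=1, max(lo)=7)
Step 3: insert 42 -> lo=[7, 40] hi=[42] -> (len(lo)=2, len(hi)=1, max(lo)=40)
Step 4: insert 40 -> lo=[7, 40] hi=[40, 42] -> (len(lo)=2, len(hi)=2, max(lo)=40)
Step 5: insert 31 -> lo=[7, 31, 40] hi=[40, 42] -> (len(lo)=3, len(hi)=2, max(lo)=40)
Step 6: insert 39 -> lo=[7, 31, 39] hi=[40, 40, 42] -> (len(lo)=3, len(hi)=3, max(lo)=39)
Step 7: insert 2 -> lo=[2, 7, 31, 39] hi=[40, 40, 42] -> (len(lo)=4, len(hi)=3, max(lo)=39)
Step 8: insert 29 -> lo=[2, 7, 29, 31] hi=[39, 40, 40, 42] -> (len(lo)=4, len(hi)=4, max(lo)=31)
Step 9: insert 50 -> lo=[2, 7, 29, 31, 39] hi=[40, 40, 42, 50] -> (len(lo)=5, len(hi)=4, max(lo)=39)
Step 10: insert 25 -> lo=[2, 7, 25, 29, 31] hi=[39, 40, 40, 42, 50] -> (len(lo)=5, len(hi)=5, max(lo)=31)

Answer: (1,0,40) (1,1,7) (2,1,40) (2,2,40) (3,2,40) (3,3,39) (4,3,39) (4,4,31) (5,4,39) (5,5,31)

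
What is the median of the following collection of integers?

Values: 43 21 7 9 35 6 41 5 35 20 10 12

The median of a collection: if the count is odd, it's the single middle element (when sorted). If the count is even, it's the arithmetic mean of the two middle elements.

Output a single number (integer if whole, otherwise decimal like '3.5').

Answer: 16

Derivation:
Step 1: insert 43 -> lo=[43] (size 1, max 43) hi=[] (size 0) -> median=43
Step 2: insert 21 -> lo=[21] (size 1, max 21) hi=[43] (size 1, min 43) -> median=32
Step 3: insert 7 -> lo=[7, 21] (size 2, max 21) hi=[43] (size 1, min 43) -> median=21
Step 4: insert 9 -> lo=[7, 9] (size 2, max 9) hi=[21, 43] (size 2, min 21) -> median=15
Step 5: insert 35 -> lo=[7, 9, 21] (size 3, max 21) hi=[35, 43] (size 2, min 35) -> median=21
Step 6: insert 6 -> lo=[6, 7, 9] (size 3, max 9) hi=[21, 35, 43] (size 3, min 21) -> median=15
Step 7: insert 41 -> lo=[6, 7, 9, 21] (size 4, max 21) hi=[35, 41, 43] (size 3, min 35) -> median=21
Step 8: insert 5 -> lo=[5, 6, 7, 9] (size 4, max 9) hi=[21, 35, 41, 43] (size 4, min 21) -> median=15
Step 9: insert 35 -> lo=[5, 6, 7, 9, 21] (size 5, max 21) hi=[35, 35, 41, 43] (size 4, min 35) -> median=21
Step 10: insert 20 -> lo=[5, 6, 7, 9, 20] (size 5, max 20) hi=[21, 35, 35, 41, 43] (size 5, min 21) -> median=20.5
Step 11: insert 10 -> lo=[5, 6, 7, 9, 10, 20] (size 6, max 20) hi=[21, 35, 35, 41, 43] (size 5, min 21) -> median=20
Step 12: insert 12 -> lo=[5, 6, 7, 9, 10, 12] (size 6, max 12) hi=[20, 21, 35, 35, 41, 43] (size 6, min 20) -> median=16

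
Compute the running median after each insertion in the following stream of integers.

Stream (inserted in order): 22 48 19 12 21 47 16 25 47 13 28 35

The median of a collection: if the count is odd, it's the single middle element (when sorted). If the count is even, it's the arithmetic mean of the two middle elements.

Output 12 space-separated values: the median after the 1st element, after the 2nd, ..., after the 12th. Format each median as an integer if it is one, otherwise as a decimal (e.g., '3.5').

Step 1: insert 22 -> lo=[22] (size 1, max 22) hi=[] (size 0) -> median=22
Step 2: insert 48 -> lo=[22] (size 1, max 22) hi=[48] (size 1, min 48) -> median=35
Step 3: insert 19 -> lo=[19, 22] (size 2, max 22) hi=[48] (size 1, min 48) -> median=22
Step 4: insert 12 -> lo=[12, 19] (size 2, max 19) hi=[22, 48] (size 2, min 22) -> median=20.5
Step 5: insert 21 -> lo=[12, 19, 21] (size 3, max 21) hi=[22, 48] (size 2, min 22) -> median=21
Step 6: insert 47 -> lo=[12, 19, 21] (size 3, max 21) hi=[22, 47, 48] (size 3, min 22) -> median=21.5
Step 7: insert 16 -> lo=[12, 16, 19, 21] (size 4, max 21) hi=[22, 47, 48] (size 3, min 22) -> median=21
Step 8: insert 25 -> lo=[12, 16, 19, 21] (size 4, max 21) hi=[22, 25, 47, 48] (size 4, min 22) -> median=21.5
Step 9: insert 47 -> lo=[12, 16, 19, 21, 22] (size 5, max 22) hi=[25, 47, 47, 48] (size 4, min 25) -> median=22
Step 10: insert 13 -> lo=[12, 13, 16, 19, 21] (size 5, max 21) hi=[22, 25, 47, 47, 48] (size 5, min 22) -> median=21.5
Step 11: insert 28 -> lo=[12, 13, 16, 19, 21, 22] (size 6, max 22) hi=[25, 28, 47, 47, 48] (size 5, min 25) -> median=22
Step 12: insert 35 -> lo=[12, 13, 16, 19, 21, 22] (size 6, max 22) hi=[25, 28, 35, 47, 47, 48] (size 6, min 25) -> median=23.5

Answer: 22 35 22 20.5 21 21.5 21 21.5 22 21.5 22 23.5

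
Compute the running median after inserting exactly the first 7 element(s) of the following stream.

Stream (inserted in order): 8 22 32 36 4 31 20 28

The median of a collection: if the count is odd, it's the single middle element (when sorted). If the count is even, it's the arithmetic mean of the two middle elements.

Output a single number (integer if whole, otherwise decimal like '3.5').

Step 1: insert 8 -> lo=[8] (size 1, max 8) hi=[] (size 0) -> median=8
Step 2: insert 22 -> lo=[8] (size 1, max 8) hi=[22] (size 1, min 22) -> median=15
Step 3: insert 32 -> lo=[8, 22] (size 2, max 22) hi=[32] (size 1, min 32) -> median=22
Step 4: insert 36 -> lo=[8, 22] (size 2, max 22) hi=[32, 36] (size 2, min 32) -> median=27
Step 5: insert 4 -> lo=[4, 8, 22] (size 3, max 22) hi=[32, 36] (size 2, min 32) -> median=22
Step 6: insert 31 -> lo=[4, 8, 22] (size 3, max 22) hi=[31, 32, 36] (size 3, min 31) -> median=26.5
Step 7: insert 20 -> lo=[4, 8, 20, 22] (size 4, max 22) hi=[31, 32, 36] (size 3, min 31) -> median=22

Answer: 22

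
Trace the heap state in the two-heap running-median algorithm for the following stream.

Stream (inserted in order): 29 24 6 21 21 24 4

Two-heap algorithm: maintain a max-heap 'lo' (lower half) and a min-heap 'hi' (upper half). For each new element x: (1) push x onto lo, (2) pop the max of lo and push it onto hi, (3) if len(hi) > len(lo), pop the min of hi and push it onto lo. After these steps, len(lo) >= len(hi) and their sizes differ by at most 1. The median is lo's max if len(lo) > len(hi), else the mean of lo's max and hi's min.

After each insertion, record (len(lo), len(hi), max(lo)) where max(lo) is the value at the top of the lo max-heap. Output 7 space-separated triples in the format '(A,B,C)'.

Step 1: insert 29 -> lo=[29] hi=[] -> (len(lo)=1, len(hi)=0, max(lo)=29)
Step 2: insert 24 -> lo=[24] hi=[29] -> (len(lo)=1, len(hi)=1, max(lo)=24)
Step 3: insert 6 -> lo=[6, 24] hi=[29] -> (len(lo)=2, len(hi)=1, max(lo)=24)
Step 4: insert 21 -> lo=[6, 21] hi=[24, 29] -> (len(lo)=2, len(hi)=2, max(lo)=21)
Step 5: insert 21 -> lo=[6, 21, 21] hi=[24, 29] -> (len(lo)=3, len(hi)=2, max(lo)=21)
Step 6: insert 24 -> lo=[6, 21, 21] hi=[24, 24, 29] -> (len(lo)=3, len(hi)=3, max(lo)=21)
Step 7: insert 4 -> lo=[4, 6, 21, 21] hi=[24, 24, 29] -> (len(lo)=4, len(hi)=3, max(lo)=21)

Answer: (1,0,29) (1,1,24) (2,1,24) (2,2,21) (3,2,21) (3,3,21) (4,3,21)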